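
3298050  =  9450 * 349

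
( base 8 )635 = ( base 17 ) 175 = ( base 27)f8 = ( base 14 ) 217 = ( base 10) 413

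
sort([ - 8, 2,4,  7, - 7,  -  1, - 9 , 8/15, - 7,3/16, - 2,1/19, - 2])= [ - 9, - 8,-7 , - 7,-2, - 2,-1,  1/19 , 3/16, 8/15, 2,4,7] 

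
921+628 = 1549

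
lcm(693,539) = 4851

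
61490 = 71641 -10151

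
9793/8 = 9793/8 = 1224.12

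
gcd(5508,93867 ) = 3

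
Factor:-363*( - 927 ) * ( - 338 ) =  -  113737338 =-2^1*3^3*11^2*13^2*103^1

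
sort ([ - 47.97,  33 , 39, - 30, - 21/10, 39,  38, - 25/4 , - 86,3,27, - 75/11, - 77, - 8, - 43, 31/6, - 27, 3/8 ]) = [ - 86, - 77, - 47.97, - 43 , - 30, - 27, - 8, - 75/11, - 25/4, - 21/10, 3/8,3,31/6,27,33,38,39,39 ]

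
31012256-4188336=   26823920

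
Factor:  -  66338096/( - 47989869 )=2^4*3^(-1 )*11^1*269^(-1)*59467^( - 1 )*376921^1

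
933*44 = 41052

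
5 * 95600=478000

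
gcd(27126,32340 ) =66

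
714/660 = 119/110 = 1.08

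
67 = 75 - 8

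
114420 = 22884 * 5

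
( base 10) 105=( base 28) 3l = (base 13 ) 81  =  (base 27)3o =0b1101001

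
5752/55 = 104+32/55 = 104.58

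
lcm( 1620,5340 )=144180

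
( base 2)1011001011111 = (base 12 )3393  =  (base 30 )6AR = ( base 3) 21212010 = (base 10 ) 5727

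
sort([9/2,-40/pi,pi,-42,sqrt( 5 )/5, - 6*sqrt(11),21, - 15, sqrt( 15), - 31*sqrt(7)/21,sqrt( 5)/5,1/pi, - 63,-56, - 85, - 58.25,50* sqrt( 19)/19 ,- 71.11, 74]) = [ - 85, - 71.11, - 63, - 58.25, - 56, - 42, - 6*sqrt( 11), - 15, - 40/pi, -31 *sqrt( 7)/21,1/pi,sqrt(5)/5, sqrt( 5 )/5, pi,sqrt (15),  9/2,50*sqrt( 19)/19,21,74] 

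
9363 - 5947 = 3416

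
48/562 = 24/281 =0.09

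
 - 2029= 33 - 2062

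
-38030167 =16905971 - 54936138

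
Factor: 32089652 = 2^2*7^1*271^1*4229^1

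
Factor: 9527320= 2^3*5^1*11^1*59^1*367^1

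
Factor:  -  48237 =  - 3^1*7^1*2297^1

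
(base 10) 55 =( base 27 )21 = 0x37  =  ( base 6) 131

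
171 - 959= - 788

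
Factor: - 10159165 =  - 5^1*31^1*65543^1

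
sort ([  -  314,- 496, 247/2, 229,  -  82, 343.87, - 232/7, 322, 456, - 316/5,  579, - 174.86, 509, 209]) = [ - 496 , - 314, - 174.86, - 82, - 316/5, - 232/7, 247/2, 209,229, 322, 343.87, 456,509, 579 ] 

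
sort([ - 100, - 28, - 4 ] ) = [ - 100,-28, - 4 ] 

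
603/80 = 603/80 = 7.54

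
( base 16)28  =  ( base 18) 24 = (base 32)18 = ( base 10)40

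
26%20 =6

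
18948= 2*9474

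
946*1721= 1628066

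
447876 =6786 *66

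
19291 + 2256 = 21547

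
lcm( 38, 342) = 342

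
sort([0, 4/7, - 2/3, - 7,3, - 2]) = [ - 7, - 2,- 2/3, 0, 4/7,3]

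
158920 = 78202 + 80718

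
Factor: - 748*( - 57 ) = 42636 = 2^2 * 3^1 * 11^1 * 17^1*19^1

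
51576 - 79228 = - 27652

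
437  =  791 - 354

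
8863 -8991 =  - 128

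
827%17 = 11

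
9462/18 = 525 +2/3  =  525.67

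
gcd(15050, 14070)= 70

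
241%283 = 241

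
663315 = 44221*15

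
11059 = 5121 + 5938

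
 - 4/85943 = -1 + 85939/85943  =  - 0.00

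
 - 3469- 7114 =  - 10583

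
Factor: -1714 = -2^1*857^1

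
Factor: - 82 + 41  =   - 41 = -41^1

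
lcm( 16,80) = 80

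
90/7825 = 18/1565 = 0.01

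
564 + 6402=6966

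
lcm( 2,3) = 6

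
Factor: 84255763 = 8951^1*9413^1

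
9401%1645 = 1176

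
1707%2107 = 1707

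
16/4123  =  16/4123=0.00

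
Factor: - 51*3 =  - 153= - 3^2*17^1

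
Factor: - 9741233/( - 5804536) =2^ ( - 3)*107^( - 1) * 827^1*6781^( - 1 )*11779^1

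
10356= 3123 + 7233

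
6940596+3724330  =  10664926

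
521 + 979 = 1500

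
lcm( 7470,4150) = 37350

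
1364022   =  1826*747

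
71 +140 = 211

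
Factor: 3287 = 19^1*173^1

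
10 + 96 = 106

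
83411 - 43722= 39689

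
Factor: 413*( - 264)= - 109032 =- 2^3*3^1* 7^1*11^1*59^1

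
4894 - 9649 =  - 4755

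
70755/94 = 70755/94 = 752.71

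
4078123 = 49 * 83227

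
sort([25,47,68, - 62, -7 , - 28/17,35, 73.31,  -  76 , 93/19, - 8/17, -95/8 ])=[ - 76, - 62, - 95/8, - 7, - 28/17,- 8/17, 93/19,25, 35,47 , 68, 73.31] 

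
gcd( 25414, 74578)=2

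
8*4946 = 39568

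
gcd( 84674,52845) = 1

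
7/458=7/458 =0.02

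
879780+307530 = 1187310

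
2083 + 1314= 3397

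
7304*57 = 416328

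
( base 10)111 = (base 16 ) 6f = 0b1101111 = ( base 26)47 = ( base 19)5G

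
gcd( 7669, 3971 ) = 1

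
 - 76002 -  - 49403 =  - 26599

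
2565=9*285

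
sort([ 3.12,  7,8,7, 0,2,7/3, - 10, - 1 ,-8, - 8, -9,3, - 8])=[  -  10, - 9,- 8  ,-8,- 8, - 1,0,  2,  7/3, 3 , 3.12, 7, 7,8]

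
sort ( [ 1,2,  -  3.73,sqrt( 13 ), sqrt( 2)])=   [-3.73,1,sqrt (2 ), 2, sqrt( 13 )]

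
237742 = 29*8198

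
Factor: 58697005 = 5^1*17^1 * 690553^1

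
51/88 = 51/88 = 0.58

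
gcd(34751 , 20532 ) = 59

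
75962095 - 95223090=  - 19260995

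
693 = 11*63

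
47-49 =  - 2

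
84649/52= 1627 + 45/52 = 1627.87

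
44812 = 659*68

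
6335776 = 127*49888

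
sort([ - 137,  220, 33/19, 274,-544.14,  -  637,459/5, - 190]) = [ - 637,-544.14, -190, - 137,33/19,459/5,220,  274 ] 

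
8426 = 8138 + 288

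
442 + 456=898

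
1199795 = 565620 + 634175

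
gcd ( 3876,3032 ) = 4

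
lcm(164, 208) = 8528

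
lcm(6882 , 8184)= 302808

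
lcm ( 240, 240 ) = 240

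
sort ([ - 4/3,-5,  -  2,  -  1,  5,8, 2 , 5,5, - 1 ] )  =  [ - 5 , - 2, - 4/3, - 1,- 1, 2, 5 , 5,5,  8]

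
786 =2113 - 1327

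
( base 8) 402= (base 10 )258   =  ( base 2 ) 100000010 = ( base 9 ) 316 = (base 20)CI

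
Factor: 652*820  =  2^4*5^1*41^1* 163^1= 534640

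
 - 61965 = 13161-75126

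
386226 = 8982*43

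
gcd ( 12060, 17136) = 36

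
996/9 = 332/3 = 110.67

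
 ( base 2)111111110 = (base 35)ek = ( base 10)510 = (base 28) i6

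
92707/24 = 92707/24=3862.79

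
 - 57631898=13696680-71328578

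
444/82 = 222/41 = 5.41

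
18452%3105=2927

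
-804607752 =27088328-831696080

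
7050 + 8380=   15430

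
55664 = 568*98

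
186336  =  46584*4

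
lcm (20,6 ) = 60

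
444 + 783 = 1227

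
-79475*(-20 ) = 1589500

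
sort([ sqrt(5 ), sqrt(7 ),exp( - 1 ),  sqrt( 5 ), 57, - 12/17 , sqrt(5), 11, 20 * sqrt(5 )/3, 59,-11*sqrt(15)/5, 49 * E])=[ - 11*sqrt(15) /5, - 12/17  ,  exp( - 1), sqrt( 5) , sqrt(5), sqrt(5),sqrt(7 ),11, 20 * sqrt( 5)/3, 57,59,49*E]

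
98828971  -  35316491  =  63512480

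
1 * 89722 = 89722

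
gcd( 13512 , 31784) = 8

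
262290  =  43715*6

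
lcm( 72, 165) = 3960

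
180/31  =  180/31 = 5.81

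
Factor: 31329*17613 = 551797677  =  3^4* 19^1*59^2 * 103^1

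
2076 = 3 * 692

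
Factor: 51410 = 2^1*5^1*53^1*97^1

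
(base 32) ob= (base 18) 275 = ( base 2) 1100001011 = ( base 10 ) 779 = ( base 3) 1001212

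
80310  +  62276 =142586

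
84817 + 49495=134312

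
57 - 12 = 45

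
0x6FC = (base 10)1788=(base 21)413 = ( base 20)498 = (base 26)2GK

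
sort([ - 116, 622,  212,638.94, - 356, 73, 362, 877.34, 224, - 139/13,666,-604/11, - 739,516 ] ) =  [ -739, - 356,  -  116, - 604/11, - 139/13, 73, 212, 224, 362, 516,622, 638.94,666,877.34 ] 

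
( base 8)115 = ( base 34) 29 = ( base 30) 2h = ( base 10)77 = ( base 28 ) 2L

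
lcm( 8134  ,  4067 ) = 8134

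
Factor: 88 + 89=177 = 3^1*59^1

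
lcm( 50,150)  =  150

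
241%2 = 1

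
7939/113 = 70+29/113   =  70.26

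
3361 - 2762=599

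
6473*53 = 343069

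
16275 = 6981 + 9294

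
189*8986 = 1698354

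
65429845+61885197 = 127315042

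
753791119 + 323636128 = 1077427247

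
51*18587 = 947937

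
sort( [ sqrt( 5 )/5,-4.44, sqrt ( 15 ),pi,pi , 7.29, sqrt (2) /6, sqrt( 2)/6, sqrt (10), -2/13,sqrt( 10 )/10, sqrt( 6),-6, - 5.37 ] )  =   [ - 6, - 5.37,-4.44, - 2/13, sqrt(2)/6, sqrt(2) /6, sqrt( 10) /10,sqrt(5 )/5, sqrt (6), pi,pi, sqrt(10),sqrt(15),7.29]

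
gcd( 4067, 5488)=49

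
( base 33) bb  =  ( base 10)374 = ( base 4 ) 11312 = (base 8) 566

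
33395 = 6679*5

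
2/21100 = 1/10550= 0.00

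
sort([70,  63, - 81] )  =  [ - 81, 63, 70]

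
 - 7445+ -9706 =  - 17151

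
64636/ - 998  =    -  65+117/499 = - 64.77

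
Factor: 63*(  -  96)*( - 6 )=36288=2^6 * 3^4*7^1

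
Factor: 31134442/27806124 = 15567221/13903062 =2^(-1)*3^( - 1)*401^1*757^(  -  1)*3061^( - 1 )*38821^1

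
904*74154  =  67035216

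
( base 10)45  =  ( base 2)101101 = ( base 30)1f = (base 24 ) 1l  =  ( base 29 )1g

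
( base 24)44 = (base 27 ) 3j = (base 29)3D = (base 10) 100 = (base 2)1100100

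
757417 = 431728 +325689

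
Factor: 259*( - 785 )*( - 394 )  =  2^1*5^1*7^1*37^1*157^1*197^1 = 80106110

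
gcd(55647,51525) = 2061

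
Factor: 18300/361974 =2^1*5^2*23^( - 1)*43^( -1 )=50/989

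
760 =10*76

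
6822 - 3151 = 3671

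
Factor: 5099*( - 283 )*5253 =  -7580168301 = - 3^1*17^1*103^1*283^1*5099^1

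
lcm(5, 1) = 5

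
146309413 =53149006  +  93160407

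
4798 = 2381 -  - 2417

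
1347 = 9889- 8542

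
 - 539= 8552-9091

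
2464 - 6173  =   - 3709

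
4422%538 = 118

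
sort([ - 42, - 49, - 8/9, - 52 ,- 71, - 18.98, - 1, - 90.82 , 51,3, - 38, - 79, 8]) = [ - 90.82  ,-79, - 71, - 52, - 49, - 42, - 38 , - 18.98, - 1,-8/9,3, 8,  51]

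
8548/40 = 2137/10 =213.70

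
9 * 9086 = 81774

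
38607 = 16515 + 22092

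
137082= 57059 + 80023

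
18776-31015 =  - 12239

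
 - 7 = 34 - 41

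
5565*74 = 411810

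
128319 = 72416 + 55903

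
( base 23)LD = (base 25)JL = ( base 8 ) 760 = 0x1f0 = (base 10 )496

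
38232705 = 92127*415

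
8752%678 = 616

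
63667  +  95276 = 158943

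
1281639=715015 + 566624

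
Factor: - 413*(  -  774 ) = 319662 = 2^1*3^2*7^1*43^1*59^1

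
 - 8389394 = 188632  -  8578026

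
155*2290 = 354950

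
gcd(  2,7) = 1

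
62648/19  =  62648/19 = 3297.26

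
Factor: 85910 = 2^1*5^1*11^2*71^1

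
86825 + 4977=91802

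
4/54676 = 1/13669 = 0.00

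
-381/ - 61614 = 127/20538 = 0.01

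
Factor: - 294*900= - 2^3*3^3*5^2*7^2= - 264600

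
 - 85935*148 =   -  12718380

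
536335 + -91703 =444632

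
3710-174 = 3536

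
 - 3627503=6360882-9988385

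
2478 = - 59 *( - 42 ) 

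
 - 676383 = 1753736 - 2430119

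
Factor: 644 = 2^2 * 7^1*23^1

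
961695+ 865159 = 1826854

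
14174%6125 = 1924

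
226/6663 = 226/6663 = 0.03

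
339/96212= 339/96212 = 0.00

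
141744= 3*47248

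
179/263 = 179/263 =0.68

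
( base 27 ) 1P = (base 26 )20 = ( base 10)52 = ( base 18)2g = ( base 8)64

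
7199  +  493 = 7692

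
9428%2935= 623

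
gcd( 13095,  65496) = 3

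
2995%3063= 2995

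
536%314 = 222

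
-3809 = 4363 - 8172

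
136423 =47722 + 88701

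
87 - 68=19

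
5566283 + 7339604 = 12905887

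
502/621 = 502/621 = 0.81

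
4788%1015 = 728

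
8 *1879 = 15032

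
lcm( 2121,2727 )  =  19089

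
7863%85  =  43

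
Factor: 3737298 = 2^1*3^1*31^1*71^1*283^1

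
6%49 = 6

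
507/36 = 14 + 1/12=   14.08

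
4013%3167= 846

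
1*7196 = 7196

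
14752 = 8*1844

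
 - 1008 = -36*28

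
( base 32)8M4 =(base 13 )4088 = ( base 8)21304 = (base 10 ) 8900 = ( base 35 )79a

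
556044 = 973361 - 417317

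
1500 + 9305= 10805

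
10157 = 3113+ 7044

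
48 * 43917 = 2108016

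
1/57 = 1/57 = 0.02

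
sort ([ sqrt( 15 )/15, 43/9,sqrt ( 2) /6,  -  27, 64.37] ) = [ - 27, sqrt (2 )/6, sqrt( 15) /15, 43/9, 64.37]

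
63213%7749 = 1221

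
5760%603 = 333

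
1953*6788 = 13256964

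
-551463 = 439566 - 991029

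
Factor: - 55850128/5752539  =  -2^4*3^( - 6) *13^( - 1)*53^1*67^1*607^( - 1 )*983^1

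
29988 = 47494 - 17506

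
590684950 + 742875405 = 1333560355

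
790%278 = 234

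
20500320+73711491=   94211811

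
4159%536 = 407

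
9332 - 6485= 2847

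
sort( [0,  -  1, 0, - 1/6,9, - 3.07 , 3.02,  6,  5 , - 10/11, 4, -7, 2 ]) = [ - 7, - 3.07, - 1, - 10/11, - 1/6, 0, 0,2, 3.02, 4, 5,6, 9]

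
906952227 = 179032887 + 727919340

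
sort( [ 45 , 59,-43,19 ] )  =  [ - 43,19, 45, 59]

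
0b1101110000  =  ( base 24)1cg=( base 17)30d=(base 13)529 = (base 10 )880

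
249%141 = 108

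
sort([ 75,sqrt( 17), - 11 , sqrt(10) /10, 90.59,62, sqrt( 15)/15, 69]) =[ - 11, sqrt( 15) /15, sqrt(10)/10,  sqrt(17 ), 62,69, 75, 90.59]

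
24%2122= 24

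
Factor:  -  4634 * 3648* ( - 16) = 270477312= 2^11*3^1*7^1*19^1  *  331^1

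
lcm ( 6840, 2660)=47880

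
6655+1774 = 8429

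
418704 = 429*976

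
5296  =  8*662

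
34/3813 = 34/3813 = 0.01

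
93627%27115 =12282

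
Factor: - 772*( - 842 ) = 650024 = 2^3*193^1 * 421^1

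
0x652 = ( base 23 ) 318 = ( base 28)21M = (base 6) 11254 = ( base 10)1618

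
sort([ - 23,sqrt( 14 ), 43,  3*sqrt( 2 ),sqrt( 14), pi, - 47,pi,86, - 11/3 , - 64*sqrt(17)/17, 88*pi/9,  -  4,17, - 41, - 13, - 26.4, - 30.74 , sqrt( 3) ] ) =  [ - 47, - 41, - 30.74,-26.4, - 23, - 64*sqrt( 17)/17, - 13, - 4, - 11/3,sqrt( 3), pi,pi,  sqrt( 14),sqrt( 14),3*sqrt(2 ), 17  ,  88 * pi/9 , 43, 86]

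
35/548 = 35/548 = 0.06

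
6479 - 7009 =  - 530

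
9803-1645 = 8158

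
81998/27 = 81998/27 = 3036.96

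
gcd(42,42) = 42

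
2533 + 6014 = 8547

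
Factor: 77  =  7^1 *11^1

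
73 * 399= 29127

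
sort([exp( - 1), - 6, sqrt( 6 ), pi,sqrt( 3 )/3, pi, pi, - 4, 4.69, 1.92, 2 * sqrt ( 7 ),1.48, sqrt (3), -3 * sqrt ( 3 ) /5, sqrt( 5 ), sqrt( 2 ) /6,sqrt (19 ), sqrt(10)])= [-6, - 4, - 3*sqrt( 3 ) /5,  sqrt( 2) /6,exp( - 1 ),sqrt (3 ) /3,1.48, sqrt( 3), 1.92,  sqrt( 5), sqrt( 6 ), pi, pi, pi,sqrt(10 ), sqrt(19), 4.69, 2*sqrt(7) ] 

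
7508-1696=5812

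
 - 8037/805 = -8037/805 = - 9.98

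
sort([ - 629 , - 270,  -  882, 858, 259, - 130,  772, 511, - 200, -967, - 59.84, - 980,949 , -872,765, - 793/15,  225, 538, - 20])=[ - 980, - 967, - 882, - 872,  -  629, - 270, -200, - 130, - 59.84 , - 793/15, - 20,  225, 259,511, 538,765,  772, 858, 949]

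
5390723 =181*29783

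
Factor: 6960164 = 2^2* 1740041^1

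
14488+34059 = 48547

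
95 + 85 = 180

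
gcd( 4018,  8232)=98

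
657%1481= 657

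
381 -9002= - 8621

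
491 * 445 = 218495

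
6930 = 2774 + 4156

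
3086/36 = 85+ 13/18 = 85.72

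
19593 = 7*2799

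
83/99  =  83/99 = 0.84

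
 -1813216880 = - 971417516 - 841799364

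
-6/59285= - 6/59285=-0.00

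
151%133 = 18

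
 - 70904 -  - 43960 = - 26944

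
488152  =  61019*8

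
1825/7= 1825/7= 260.71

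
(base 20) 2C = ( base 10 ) 52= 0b110100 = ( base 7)103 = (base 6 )124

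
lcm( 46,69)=138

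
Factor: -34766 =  - 2^1*17383^1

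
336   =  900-564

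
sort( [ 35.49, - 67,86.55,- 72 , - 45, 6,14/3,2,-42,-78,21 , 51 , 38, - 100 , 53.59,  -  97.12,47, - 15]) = [ - 100,  -  97.12, - 78, - 72, - 67,-45,-42,-15, 2 , 14/3  ,  6, 21, 35.49,  38,47,  51,53.59,  86.55]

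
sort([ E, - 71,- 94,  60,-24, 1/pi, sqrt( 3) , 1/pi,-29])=[-94,-71, - 29, - 24,1/pi,1/pi, sqrt(3 ),E, 60] 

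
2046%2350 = 2046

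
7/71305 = 7/71305=0.00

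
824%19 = 7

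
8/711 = 8/711 = 0.01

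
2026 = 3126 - 1100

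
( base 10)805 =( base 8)1445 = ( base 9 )1084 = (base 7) 2230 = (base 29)RM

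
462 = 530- 68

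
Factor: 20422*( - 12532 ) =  - 255928504 = - 2^3*13^1 *241^1*10211^1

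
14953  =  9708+5245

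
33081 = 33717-636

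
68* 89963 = 6117484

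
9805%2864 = 1213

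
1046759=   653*1603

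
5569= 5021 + 548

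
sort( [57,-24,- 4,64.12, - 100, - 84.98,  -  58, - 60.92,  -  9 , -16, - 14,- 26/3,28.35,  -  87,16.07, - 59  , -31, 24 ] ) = [ - 100, - 87, - 84.98, - 60.92,  -  59,-58,  -  31,- 24, - 16, - 14,  -  9,-26/3,  -  4, 16.07,24,28.35, 57,64.12]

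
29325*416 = 12199200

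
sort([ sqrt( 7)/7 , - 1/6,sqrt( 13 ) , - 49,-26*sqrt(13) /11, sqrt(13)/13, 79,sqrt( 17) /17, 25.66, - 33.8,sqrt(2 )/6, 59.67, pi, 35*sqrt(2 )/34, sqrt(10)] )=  [  -  49,- 33.8,-26*sqrt( 13) /11,-1/6, sqrt(2)/6, sqrt(17) /17, sqrt ( 13) /13, sqrt ( 7 ) /7, 35*sqrt( 2 ) /34,pi, sqrt( 10),sqrt( 13 ),25.66, 59.67, 79]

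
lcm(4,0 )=0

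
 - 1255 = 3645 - 4900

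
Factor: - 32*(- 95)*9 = 2^5*3^2*5^1*19^1=27360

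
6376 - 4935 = 1441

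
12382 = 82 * 151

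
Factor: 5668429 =13^2 * 17^1*1973^1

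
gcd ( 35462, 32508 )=14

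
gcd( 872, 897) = 1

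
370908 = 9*41212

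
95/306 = 95/306= 0.31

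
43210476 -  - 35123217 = 78333693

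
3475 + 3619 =7094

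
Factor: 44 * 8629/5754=2^1*3^( - 1 )*7^ (- 1 )*11^1 * 137^( - 1)*8629^1 = 189838/2877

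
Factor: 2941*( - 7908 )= -2^2*3^1*17^1*173^1*659^1 = -  23257428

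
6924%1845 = 1389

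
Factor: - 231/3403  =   - 3^1*7^1*11^1*41^ (-1)*83^ (-1)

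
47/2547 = 47/2547 = 0.02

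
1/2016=1/2016 =0.00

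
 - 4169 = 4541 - 8710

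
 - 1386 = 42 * (-33) 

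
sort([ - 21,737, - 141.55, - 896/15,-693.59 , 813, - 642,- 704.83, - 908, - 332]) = [ - 908, - 704.83, - 693.59, - 642, - 332,-141.55 ,-896/15 , -21,737 , 813 ]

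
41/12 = 41/12  =  3.42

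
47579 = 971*49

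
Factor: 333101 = 333101^1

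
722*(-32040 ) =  - 23132880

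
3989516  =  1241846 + 2747670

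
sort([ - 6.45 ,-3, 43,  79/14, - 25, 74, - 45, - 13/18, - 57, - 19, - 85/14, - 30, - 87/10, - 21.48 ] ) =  [  -  57, - 45, - 30, - 25, - 21.48, - 19, - 87/10,- 6.45,-85/14, - 3, - 13/18, 79/14 , 43, 74 ] 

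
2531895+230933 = 2762828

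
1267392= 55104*23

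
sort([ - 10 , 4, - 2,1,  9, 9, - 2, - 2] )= [ - 10, - 2, - 2, - 2, 1,4,9,9]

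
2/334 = 1/167 = 0.01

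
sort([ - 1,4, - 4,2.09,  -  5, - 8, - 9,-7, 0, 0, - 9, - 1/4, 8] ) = [ - 9,-9, - 8, - 7, - 5, - 4,-1, - 1/4, 0, 0,  2.09, 4,8 ]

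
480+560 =1040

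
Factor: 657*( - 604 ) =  - 396828 = - 2^2*3^2*73^1*151^1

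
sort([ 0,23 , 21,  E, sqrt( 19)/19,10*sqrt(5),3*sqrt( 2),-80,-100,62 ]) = [-100, -80,0,sqrt(  19 )/19,E, 3*sqrt( 2) , 21,  10*sqrt( 5 ) , 23,  62]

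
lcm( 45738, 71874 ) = 503118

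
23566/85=277 + 21/85 = 277.25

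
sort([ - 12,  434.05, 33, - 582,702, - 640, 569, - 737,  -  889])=[ -889,  -  737 ,- 640, - 582 ,-12, 33,434.05, 569, 702]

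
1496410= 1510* 991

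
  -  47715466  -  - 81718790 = 34003324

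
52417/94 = 52417/94 = 557.63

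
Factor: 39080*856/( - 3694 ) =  - 2^5 * 5^1 * 107^1*977^1*1847^( - 1) = - 16726240/1847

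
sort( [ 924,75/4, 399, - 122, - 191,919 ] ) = [ - 191, - 122, 75/4,399, 919, 924]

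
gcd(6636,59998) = 2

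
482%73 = 44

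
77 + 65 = 142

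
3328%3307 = 21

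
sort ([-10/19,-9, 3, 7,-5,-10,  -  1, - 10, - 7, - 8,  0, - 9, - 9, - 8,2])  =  [-10, - 10,-9,-9 ,-9, - 8, - 8,  -  7,  -  5, - 1,  -  10/19,0,2, 3,7 ]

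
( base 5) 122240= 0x1257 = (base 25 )7ck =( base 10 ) 4695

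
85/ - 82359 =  -85/82359 = -0.00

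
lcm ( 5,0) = 0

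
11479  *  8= 91832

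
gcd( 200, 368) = 8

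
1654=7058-5404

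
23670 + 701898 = 725568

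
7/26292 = 1/3756 = 0.00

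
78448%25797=1057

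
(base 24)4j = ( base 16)73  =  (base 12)97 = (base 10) 115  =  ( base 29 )3S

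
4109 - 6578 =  - 2469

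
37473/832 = 37473/832 = 45.04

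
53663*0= 0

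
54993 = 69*797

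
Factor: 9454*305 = 2883470 = 2^1*5^1*29^1*61^1*163^1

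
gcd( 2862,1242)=54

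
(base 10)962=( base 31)101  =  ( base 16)3C2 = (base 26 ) 1b0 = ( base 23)1IJ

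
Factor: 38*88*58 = 2^5*11^1*19^1*29^1= 193952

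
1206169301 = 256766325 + 949402976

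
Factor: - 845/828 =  - 2^(  -  2)*3^(- 2 )*5^1*13^2*23^ ( - 1)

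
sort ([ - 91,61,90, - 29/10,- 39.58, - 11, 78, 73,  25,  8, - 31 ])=[ -91,-39.58, - 31 , - 11,  -  29/10,8, 25, 61 , 73,78,  90]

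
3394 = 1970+1424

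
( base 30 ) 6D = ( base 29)6J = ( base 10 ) 193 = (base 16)c1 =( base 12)141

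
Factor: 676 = 2^2*13^2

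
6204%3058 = 88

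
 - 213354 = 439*( - 486)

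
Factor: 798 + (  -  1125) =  - 3^1*109^1 = -  327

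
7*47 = 329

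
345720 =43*8040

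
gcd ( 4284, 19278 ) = 2142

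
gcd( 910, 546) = 182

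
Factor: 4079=4079^1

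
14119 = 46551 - 32432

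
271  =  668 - 397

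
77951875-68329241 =9622634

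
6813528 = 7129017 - 315489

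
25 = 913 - 888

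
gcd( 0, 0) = 0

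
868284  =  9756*89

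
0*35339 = 0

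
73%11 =7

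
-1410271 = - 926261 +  - 484010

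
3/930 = 1/310 = 0.00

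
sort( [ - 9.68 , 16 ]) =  [ - 9.68,16 ] 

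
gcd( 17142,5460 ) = 6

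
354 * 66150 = 23417100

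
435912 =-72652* (-6 )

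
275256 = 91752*3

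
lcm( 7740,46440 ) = 46440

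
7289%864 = 377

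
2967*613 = 1818771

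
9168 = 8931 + 237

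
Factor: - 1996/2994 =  - 2^1*3^(- 1) =- 2/3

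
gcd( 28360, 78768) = 8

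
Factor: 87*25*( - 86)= - 2^1 * 3^1  *5^2*29^1*43^1=- 187050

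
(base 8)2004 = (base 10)1028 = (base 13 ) 611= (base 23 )1lg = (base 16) 404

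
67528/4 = 16882 = 16882.00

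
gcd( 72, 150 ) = 6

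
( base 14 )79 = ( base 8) 153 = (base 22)4J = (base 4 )1223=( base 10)107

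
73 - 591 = -518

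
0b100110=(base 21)1h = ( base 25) 1d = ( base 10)38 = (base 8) 46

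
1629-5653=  - 4024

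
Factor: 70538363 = 7^1*10076909^1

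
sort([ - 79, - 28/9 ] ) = [ - 79, - 28/9]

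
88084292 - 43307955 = 44776337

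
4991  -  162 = 4829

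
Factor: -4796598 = -2^1*3^1*173^1*4621^1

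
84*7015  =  589260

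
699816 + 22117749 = 22817565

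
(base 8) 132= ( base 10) 90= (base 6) 230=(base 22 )42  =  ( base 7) 156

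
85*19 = 1615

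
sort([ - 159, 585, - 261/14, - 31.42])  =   [ - 159, - 31.42, - 261/14, 585]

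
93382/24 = 46691/12 = 3890.92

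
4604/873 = 4604/873 = 5.27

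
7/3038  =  1/434 = 0.00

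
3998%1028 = 914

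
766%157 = 138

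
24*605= 14520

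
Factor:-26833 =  - 26833^1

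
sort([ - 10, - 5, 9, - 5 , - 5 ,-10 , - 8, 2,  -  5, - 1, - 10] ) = [ -10,-10, - 10, - 8, - 5, - 5, - 5, -5, - 1, 2, 9 ] 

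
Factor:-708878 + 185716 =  - 523162 = - 2^1*261581^1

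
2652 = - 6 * ( - 442)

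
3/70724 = 3/70724 = 0.00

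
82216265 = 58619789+23596476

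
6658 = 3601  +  3057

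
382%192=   190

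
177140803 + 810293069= 987433872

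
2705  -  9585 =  - 6880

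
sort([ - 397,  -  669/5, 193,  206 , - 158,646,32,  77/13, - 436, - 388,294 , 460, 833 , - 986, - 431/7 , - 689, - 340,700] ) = [  -  986, - 689,-436, - 397, - 388 , - 340, - 158, - 669/5, - 431/7, 77/13, 32,  193 , 206, 294, 460,646, 700,833]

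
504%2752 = 504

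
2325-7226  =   - 4901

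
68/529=68/529 = 0.13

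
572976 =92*6228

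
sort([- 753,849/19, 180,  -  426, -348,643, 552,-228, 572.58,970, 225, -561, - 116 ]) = [-753,-561, - 426,  -  348, - 228, - 116, 849/19, 180,225, 552,572.58,  643,  970 ]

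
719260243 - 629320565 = 89939678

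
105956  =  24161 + 81795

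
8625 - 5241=3384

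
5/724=5/724 = 0.01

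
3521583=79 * 44577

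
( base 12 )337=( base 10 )475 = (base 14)25d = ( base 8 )733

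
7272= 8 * 909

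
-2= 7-9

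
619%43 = 17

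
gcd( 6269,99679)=1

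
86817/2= 86817/2 =43408.50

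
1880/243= 1880/243 = 7.74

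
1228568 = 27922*44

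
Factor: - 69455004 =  - 2^2*3^1*31^1*186707^1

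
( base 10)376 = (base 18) 12G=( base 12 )274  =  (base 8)570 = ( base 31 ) C4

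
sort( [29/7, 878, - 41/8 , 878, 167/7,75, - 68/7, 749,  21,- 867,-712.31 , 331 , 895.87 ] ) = [ -867 , - 712.31, - 68/7 , - 41/8,  29/7 , 21 , 167/7, 75,331, 749, 878,878, 895.87] 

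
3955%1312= 19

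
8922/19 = 8922/19 = 469.58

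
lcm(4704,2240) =47040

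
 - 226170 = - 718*315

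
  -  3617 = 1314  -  4931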